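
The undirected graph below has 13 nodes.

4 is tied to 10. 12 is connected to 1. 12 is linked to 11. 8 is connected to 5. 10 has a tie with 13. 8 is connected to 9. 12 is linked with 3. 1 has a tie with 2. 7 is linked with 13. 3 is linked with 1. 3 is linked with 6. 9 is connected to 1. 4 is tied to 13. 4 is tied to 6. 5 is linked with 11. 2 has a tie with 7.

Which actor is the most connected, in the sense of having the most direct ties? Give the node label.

Degrees — 1:4, 2:2, 3:3, 4:3, 5:2, 6:2, 7:2, 8:2, 9:2, 10:2, 11:2, 12:3, 13:3.
The maximum is 4, attained only by 1.

1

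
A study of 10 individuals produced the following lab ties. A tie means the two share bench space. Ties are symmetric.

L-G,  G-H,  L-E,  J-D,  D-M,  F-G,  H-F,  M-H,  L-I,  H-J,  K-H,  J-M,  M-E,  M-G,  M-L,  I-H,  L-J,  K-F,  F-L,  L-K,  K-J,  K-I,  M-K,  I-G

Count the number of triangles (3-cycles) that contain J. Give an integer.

6

J's neighbors: D, H, K, L, and M.
Neighbor pairs that are themselves tied: J–D–M; J–H–K; J–H–M; J–K–L; J–K–M; J–L–M. Each forms one triangle with J, for 6 in total.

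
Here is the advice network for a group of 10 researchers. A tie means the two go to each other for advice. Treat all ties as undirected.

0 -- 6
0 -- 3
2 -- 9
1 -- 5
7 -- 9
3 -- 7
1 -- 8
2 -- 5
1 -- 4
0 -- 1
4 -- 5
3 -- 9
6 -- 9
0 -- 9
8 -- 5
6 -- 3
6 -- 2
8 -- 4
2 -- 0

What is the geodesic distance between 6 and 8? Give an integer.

One shortest route is 6 – 0 – 1 – 8, which uses 3 edges, and at distance 2 from 6 we only reach {1, 5, 7}, which does not include 8. So d(6,8) = 3.

3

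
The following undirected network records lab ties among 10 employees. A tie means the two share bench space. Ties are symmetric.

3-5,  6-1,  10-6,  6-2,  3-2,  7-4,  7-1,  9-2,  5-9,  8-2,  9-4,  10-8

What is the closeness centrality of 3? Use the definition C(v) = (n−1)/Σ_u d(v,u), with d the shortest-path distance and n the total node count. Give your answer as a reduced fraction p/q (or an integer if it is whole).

3/7

Distances from 3: 1:3, 2:1, 4:3, 5:1, 6:2, 7:4, 8:2, 9:2, 10:3. Sum = 21.
n = 10, so closeness = 9/21 = 3/7.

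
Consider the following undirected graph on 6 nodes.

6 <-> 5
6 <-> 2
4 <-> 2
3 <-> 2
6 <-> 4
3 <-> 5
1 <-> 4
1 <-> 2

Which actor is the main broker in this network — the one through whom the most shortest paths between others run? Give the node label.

Unnormalized betweenness of each node: 1:0, 2:11/3, 3:5/6, 4:5/6, 5:1/2, 6:13/6.
2 has the largest value, 11/3, making it the main broker — the node through which the most shortest paths run.

2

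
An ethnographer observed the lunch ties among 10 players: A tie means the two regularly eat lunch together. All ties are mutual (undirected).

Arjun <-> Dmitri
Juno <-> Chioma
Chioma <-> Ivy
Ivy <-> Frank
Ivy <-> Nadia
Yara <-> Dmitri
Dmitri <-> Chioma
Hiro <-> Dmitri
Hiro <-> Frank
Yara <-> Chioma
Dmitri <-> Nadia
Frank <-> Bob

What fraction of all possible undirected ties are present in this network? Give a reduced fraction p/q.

There are 12 edges and 10 nodes, so the maximum possible is C(10,2) = 45.
Density = 12/45 = 4/15.

4/15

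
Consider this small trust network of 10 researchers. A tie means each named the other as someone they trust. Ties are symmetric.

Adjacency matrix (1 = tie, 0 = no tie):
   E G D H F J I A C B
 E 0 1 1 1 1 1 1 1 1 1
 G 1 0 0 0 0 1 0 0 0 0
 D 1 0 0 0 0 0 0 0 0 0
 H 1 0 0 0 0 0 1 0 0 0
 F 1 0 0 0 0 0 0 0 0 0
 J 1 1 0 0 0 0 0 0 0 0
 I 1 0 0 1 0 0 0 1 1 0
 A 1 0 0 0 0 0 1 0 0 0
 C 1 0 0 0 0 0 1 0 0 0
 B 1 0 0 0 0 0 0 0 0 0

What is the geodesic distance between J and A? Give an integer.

One shortest route is J – E – A, which uses 2 edges, and J and A are not directly tied, so nothing shorter exists. So d(J,A) = 2.

2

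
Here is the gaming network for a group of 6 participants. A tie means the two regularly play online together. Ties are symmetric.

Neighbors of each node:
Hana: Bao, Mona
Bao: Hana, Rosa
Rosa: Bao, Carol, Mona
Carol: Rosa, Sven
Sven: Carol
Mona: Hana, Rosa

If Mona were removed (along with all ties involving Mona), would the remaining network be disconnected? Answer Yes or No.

Even without Mona, every remaining node can still reach every other (the residual graph is connected), so Mona is not a cut vertex.

No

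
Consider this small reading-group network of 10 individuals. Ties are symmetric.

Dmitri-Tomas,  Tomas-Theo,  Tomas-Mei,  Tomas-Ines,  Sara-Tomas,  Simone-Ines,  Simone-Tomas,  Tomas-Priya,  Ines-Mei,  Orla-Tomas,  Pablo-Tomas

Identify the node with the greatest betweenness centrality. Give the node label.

Tomas

Unnormalized betweenness of each node: Dmitri:0, Ines:1/2, Mei:0, Orla:0, Pablo:0, Priya:0, Sara:0, Simone:0, Theo:0, Tomas:67/2.
Tomas has the largest value, 67/2, making it the main broker — the node through which the most shortest paths run.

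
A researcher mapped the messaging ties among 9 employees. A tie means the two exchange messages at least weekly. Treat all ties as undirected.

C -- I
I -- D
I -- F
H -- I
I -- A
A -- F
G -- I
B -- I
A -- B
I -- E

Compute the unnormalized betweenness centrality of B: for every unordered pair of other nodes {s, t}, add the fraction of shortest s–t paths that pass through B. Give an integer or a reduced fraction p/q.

No shortest path between any pair of other nodes passes through B.
Summing the contributions gives betweenness(B) = 0.

0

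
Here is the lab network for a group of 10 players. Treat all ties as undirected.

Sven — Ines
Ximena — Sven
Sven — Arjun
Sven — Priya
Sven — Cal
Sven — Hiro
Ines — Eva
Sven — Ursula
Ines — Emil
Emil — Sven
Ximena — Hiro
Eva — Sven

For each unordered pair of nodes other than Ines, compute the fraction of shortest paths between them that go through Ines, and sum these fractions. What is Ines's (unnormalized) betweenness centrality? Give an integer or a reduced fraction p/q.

1/2

Pairs whose geodesics pass through Ines — Eva–Emil: 1/2.
All other pairs contribute 0.
Summing the contributions gives betweenness(Ines) = 1/2.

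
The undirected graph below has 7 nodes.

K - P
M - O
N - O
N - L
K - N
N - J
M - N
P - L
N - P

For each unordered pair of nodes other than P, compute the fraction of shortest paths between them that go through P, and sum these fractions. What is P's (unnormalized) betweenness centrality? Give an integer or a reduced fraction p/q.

Pairs whose geodesics pass through P — K–L: 1/2.
All other pairs contribute 0.
Summing the contributions gives betweenness(P) = 1/2.

1/2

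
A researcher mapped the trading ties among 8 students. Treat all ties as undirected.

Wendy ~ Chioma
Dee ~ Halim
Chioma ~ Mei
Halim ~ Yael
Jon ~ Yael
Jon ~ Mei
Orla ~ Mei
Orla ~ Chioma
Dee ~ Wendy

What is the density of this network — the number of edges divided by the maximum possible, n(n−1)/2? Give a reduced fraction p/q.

There are 9 edges and 8 nodes, so the maximum possible is C(8,2) = 28.
Density = 9/28.

9/28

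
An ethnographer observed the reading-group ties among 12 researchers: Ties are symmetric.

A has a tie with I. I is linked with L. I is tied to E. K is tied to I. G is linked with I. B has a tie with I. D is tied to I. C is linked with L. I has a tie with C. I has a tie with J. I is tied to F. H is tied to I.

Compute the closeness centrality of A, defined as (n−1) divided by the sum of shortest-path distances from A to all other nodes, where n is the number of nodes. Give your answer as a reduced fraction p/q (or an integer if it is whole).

11/21

Distances from A: B:2, C:2, D:2, E:2, F:2, G:2, H:2, I:1, J:2, K:2, L:2. Sum = 21.
n = 12, so closeness = 11/21.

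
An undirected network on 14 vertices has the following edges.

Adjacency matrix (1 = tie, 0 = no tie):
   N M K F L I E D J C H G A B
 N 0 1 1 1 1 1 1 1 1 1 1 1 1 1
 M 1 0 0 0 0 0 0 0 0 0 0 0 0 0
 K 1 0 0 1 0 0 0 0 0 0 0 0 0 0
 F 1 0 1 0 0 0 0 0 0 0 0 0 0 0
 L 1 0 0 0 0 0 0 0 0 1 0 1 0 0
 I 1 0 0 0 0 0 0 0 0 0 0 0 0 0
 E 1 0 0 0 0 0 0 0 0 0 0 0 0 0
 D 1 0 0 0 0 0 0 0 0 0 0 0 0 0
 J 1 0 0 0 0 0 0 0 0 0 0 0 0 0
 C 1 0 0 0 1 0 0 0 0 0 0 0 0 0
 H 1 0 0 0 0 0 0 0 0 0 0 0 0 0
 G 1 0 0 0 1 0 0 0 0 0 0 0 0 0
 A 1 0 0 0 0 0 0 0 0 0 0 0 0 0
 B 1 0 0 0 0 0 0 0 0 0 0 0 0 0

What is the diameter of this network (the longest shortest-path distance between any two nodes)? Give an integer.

Eccentricity of each node (its greatest distance to any other): A:2, B:2, C:2, D:2, E:2, F:2, G:2, H:2, I:2, J:2, K:2, L:2, M:2, N:1.
The maximum eccentricity is 2, realized for instance by the pair M–K via M – N – K. So the diameter is 2.

2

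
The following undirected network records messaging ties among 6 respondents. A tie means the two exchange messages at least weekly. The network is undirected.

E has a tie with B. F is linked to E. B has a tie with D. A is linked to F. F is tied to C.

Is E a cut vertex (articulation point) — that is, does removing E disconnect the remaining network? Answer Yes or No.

Removing E leaves {B and D} with no path to {A, C, and F}, so the network splits into 2 components. E is a cut vertex.

Yes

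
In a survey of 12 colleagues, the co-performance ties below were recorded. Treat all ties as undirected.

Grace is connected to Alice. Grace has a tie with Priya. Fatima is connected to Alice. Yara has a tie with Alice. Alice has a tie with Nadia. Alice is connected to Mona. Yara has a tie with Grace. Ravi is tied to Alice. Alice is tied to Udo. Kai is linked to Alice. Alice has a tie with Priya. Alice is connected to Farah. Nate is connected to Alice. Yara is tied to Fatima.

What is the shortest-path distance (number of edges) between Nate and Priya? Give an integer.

One shortest route is Nate – Alice – Priya, which uses 2 edges, and Nate and Priya are not directly tied, so nothing shorter exists. So d(Nate,Priya) = 2.

2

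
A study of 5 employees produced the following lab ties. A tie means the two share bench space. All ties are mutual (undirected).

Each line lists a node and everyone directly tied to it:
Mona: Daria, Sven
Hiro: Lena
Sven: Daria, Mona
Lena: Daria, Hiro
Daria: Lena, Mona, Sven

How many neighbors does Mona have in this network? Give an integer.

2

Mona is directly tied to Daria and Sven. That is 2 neighbors, so the degree of Mona is 2.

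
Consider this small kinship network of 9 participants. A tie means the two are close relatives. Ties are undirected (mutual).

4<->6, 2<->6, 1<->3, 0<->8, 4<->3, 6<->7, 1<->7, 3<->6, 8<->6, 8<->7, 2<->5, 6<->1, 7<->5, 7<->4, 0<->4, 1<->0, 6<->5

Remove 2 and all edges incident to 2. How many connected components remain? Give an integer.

1

2's neighbors (5 and 6) remain reachable from one another through other ties, so the rest of the network stays in one piece.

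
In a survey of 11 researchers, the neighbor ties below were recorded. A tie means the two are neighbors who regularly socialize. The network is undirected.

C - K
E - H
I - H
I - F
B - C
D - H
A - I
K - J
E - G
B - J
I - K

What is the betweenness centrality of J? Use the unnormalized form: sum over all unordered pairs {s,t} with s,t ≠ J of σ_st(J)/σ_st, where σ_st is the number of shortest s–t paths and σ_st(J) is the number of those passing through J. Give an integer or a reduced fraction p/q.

Pairs whose geodesics pass through J — A–B: 1/2; K–B: 1/2; D–B: 1/2; H–B: 1/2; E–B: 1/2; G–B: 1/2; B–I: 1/2; B–F: 1/2.
All other pairs contribute 0.
Summing the contributions gives betweenness(J) = 4.

4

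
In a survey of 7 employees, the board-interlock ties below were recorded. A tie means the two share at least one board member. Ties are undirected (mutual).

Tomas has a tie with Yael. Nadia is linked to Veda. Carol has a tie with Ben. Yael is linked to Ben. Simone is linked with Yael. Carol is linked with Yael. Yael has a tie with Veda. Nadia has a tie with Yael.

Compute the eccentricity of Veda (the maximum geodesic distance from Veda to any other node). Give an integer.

2

Distances from Veda: Ben:2, Carol:2, Nadia:1, Simone:2, Tomas:2, Yael:1.
The largest is 2 (to Tomas, Carol, Ben, and Simone), so the eccentricity of Veda is 2.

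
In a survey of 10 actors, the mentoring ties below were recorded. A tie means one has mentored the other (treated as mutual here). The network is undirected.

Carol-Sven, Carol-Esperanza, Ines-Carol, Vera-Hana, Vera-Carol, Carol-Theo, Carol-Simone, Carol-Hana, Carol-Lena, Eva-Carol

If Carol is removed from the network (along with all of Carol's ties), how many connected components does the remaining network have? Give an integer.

Without Carol, the remaining ties split the others into: {Ines}; {Eva}; {Sven}; {Theo}; {Hana, Vera}; {Simone}; {Esperanza}; {Lena}.
That's 8 separate components.

8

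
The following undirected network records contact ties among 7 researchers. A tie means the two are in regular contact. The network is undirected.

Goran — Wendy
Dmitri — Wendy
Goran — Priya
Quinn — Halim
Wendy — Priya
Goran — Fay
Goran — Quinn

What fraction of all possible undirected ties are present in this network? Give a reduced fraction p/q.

1/3

There are 7 edges and 7 nodes, so the maximum possible is C(7,2) = 21.
Density = 7/21 = 1/3.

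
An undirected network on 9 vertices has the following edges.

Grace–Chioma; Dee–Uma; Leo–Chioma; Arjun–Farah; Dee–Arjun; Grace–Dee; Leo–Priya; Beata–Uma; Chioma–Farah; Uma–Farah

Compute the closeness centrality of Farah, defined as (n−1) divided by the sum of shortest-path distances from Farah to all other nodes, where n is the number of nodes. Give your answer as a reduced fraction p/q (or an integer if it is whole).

Distances from Farah: Arjun:1, Beata:2, Chioma:1, Dee:2, Grace:2, Leo:2, Priya:3, Uma:1. Sum = 14.
n = 9, so closeness = 8/14 = 4/7.

4/7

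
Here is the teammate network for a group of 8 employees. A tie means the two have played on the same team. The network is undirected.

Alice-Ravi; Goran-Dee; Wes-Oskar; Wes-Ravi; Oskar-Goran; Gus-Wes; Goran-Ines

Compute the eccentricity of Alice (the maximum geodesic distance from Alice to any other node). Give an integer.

Distances from Alice: Dee:5, Goran:4, Gus:3, Ines:5, Oskar:3, Ravi:1, Wes:2.
The largest is 5 (to Dee and Ines), so the eccentricity of Alice is 5.

5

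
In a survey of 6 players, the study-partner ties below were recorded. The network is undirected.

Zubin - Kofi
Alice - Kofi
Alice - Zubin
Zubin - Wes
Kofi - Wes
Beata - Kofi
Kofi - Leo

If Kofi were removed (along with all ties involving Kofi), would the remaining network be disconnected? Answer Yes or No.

Yes

Removing Kofi leaves {Alice, Wes, and Zubin} with no path to {Beata}, so the network splits into 3 components. Kofi is a cut vertex.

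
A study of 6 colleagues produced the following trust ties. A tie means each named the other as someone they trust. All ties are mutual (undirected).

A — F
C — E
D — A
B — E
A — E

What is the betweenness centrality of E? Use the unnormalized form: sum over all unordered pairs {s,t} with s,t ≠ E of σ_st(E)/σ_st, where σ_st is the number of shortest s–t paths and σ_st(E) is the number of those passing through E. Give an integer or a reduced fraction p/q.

7

Pairs whose geodesics pass through E — A–B: 1; A–C: 1; D–B: 1; D–C: 1; B–C: 1; B–F: 1; C–F: 1.
All other pairs contribute 0.
Summing the contributions gives betweenness(E) = 7.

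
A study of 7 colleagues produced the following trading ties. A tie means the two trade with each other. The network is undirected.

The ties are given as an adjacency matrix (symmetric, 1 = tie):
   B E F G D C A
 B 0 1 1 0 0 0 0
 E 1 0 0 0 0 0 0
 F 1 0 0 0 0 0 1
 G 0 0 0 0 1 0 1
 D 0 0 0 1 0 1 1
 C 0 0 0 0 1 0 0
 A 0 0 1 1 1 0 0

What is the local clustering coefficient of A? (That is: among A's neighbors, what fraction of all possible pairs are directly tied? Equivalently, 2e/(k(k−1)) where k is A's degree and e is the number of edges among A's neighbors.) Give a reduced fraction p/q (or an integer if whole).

A's neighbors: D, F, and G (k = 3).
Possible neighbor pairs: C(3,2) = 3. Edges among them: D–G → e = 1.
Clustering(A) = 1/3.

1/3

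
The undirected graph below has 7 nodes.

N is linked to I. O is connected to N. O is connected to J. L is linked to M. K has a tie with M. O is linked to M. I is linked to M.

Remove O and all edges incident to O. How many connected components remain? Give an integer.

Without O, the remaining ties split the others into: {I, K, L, M, N}; {J}.
That's 2 separate components.

2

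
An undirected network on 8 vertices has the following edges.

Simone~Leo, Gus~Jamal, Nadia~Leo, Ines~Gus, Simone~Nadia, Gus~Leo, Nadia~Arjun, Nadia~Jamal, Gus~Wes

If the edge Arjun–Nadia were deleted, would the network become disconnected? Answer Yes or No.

Yes

Without the Arjun–Nadia edge there is no alternate route between Arjun and Nadia, so the network disconnects. It is a bridge.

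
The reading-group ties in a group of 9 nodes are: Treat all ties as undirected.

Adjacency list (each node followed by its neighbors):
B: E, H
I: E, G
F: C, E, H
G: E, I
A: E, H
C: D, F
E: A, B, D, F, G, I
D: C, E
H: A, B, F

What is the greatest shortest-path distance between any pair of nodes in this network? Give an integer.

3

Eccentricity of each node (its greatest distance to any other): A:3, B:3, C:3, D:3, E:2, F:2, G:3, H:3, I:3.
The maximum eccentricity is 3, realized for instance by the pair D–H via D – E – A – H. So the diameter is 3.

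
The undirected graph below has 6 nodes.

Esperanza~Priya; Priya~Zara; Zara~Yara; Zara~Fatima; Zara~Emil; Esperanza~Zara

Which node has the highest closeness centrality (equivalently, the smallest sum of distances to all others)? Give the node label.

Farness (sum of distances to all others) for each node — Emil:9, Esperanza:8, Fatima:9, Priya:8, Yara:9, Zara:5.
The smallest farness is 5, for Zara, so Zara has the highest closeness.

Zara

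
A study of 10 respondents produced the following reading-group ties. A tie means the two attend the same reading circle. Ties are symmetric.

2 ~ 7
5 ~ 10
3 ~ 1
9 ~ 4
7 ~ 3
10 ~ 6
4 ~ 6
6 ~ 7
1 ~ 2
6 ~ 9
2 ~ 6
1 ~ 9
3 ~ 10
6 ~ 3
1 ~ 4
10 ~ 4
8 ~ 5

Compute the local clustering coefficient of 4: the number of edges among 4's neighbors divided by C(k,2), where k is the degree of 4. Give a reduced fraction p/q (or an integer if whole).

4's neighbors: 1, 6, 9, and 10 (k = 4).
Possible neighbor pairs: C(4,2) = 6. Edges among them: 1–9, 6–9, 6–10 → e = 3.
Clustering(4) = 3/6 = 1/2.

1/2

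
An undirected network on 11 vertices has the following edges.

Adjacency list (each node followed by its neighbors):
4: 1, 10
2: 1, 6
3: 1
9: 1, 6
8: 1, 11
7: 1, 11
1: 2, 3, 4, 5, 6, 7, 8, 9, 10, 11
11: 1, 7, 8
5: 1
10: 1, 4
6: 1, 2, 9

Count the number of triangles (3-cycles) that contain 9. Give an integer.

9's neighbors: 1 and 6.
Neighbor pairs that are themselves tied: 9–1–6. Each forms one triangle with 9, for 1 in total.

1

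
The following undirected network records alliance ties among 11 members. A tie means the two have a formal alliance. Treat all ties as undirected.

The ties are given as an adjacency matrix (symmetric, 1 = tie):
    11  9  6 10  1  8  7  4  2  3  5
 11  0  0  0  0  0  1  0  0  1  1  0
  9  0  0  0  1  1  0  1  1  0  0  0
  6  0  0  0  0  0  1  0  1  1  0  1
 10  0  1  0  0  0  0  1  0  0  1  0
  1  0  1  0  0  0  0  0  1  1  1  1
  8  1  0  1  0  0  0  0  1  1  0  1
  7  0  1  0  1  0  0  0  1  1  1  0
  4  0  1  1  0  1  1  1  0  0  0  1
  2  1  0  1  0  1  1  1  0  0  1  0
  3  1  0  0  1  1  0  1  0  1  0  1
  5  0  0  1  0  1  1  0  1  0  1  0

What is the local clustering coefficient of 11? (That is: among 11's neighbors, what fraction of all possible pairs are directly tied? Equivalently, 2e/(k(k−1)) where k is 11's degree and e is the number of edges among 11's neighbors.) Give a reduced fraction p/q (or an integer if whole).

2/3

11's neighbors: 2, 3, and 8 (k = 3).
Possible neighbor pairs: C(3,2) = 3. Edges among them: 2–3, 2–8 → e = 2.
Clustering(11) = 2/3.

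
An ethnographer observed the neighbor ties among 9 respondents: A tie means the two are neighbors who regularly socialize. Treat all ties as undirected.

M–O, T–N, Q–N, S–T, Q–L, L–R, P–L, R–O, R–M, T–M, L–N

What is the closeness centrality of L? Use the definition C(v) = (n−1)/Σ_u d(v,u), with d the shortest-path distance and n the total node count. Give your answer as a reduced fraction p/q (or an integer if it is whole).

Distances from L: M:2, N:1, O:2, P:1, Q:1, R:1, S:3, T:2. Sum = 13.
n = 9, so closeness = 8/13.

8/13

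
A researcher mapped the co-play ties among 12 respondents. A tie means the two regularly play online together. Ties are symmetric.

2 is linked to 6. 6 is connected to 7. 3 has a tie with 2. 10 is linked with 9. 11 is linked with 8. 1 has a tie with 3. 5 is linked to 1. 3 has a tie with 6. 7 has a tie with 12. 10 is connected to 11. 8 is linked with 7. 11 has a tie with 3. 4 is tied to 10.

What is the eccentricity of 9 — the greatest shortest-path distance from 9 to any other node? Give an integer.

5

Distances from 9: 1:4, 2:4, 3:3, 4:2, 5:5, 6:4, 7:4, 8:3, 10:1, 11:2, 12:5.
The largest is 5 (to 12 and 5), so the eccentricity of 9 is 5.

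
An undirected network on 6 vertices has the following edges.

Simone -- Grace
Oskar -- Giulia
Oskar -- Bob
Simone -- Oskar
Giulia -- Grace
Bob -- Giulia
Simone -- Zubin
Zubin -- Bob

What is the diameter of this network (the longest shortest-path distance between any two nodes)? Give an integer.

2

Eccentricity of each node (its greatest distance to any other): Bob:2, Giulia:2, Grace:2, Oskar:2, Simone:2, Zubin:2.
The maximum eccentricity is 2, realized for instance by the pair Giulia–Zubin via Giulia – Bob – Zubin. So the diameter is 2.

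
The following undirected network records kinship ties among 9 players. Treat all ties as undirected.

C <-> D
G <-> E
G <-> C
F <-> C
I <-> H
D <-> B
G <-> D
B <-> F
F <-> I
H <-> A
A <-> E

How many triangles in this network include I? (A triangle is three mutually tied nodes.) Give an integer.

0

I's neighbors are F and H, but none of them are tied to each other, so no triangle contains I.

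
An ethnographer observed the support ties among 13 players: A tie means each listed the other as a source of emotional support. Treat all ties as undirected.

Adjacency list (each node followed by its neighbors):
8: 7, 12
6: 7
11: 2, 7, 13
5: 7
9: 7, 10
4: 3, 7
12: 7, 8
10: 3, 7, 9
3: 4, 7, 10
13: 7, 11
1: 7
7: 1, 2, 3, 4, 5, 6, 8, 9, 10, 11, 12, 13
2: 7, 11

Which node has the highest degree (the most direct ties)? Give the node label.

7

Degrees — 1:1, 2:2, 3:3, 4:2, 5:1, 6:1, 7:12, 8:2, 9:2, 10:3, 11:3, 12:2, 13:2.
The maximum is 12, attained only by 7.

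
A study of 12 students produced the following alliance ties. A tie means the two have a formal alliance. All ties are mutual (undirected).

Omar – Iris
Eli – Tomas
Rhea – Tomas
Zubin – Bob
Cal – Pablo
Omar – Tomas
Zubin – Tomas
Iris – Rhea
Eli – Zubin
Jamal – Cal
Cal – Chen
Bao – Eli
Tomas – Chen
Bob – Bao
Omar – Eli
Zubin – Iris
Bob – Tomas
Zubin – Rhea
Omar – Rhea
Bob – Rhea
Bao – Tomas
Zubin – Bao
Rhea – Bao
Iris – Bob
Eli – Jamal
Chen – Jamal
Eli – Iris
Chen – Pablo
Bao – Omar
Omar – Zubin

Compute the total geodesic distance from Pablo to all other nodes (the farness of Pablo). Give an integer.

28

Distances from Pablo: Bao:3, Bob:3, Cal:1, Chen:1, Eli:3, Iris:4, Jamal:2, Omar:3, Rhea:3, Tomas:2, Zubin:3.
Sum = 3 + 3 + 1 + 1 + 3 + 4 + 2 + 3 + 3 + 2 + 3 = 28.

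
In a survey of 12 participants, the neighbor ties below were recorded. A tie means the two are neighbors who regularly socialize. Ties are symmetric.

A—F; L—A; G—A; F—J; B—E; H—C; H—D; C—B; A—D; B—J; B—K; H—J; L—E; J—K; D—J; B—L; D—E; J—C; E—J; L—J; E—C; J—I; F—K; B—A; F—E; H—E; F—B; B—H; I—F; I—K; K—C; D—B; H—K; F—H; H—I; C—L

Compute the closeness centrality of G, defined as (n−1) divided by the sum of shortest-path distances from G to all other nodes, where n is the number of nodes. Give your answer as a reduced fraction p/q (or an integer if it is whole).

Distances from G: A:1, B:2, C:3, D:2, E:3, F:2, H:3, I:3, J:3, K:3, L:2. Sum = 27.
n = 12, so closeness = 11/27.

11/27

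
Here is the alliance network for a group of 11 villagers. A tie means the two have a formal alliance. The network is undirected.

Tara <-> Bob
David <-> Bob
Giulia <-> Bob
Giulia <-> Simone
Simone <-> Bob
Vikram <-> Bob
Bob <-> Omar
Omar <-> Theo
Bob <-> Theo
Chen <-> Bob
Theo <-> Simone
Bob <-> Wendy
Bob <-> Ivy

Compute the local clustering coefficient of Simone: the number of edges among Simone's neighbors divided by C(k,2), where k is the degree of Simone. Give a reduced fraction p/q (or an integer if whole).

Simone's neighbors: Bob, Giulia, and Theo (k = 3).
Possible neighbor pairs: C(3,2) = 3. Edges among them: Bob–Giulia, Bob–Theo → e = 2.
Clustering(Simone) = 2/3.

2/3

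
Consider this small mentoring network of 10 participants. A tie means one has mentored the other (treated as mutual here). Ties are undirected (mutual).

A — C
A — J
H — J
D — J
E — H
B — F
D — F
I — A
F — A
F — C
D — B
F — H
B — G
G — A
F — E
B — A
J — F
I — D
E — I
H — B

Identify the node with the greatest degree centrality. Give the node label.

Degrees — A:6, B:5, C:2, D:4, E:3, F:7, G:2, H:4, I:3, J:4.
The maximum is 7, attained only by F.

F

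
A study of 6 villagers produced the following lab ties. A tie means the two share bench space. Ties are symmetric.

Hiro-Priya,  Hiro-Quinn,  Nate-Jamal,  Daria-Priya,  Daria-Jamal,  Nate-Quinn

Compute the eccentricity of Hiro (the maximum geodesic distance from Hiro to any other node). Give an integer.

Distances from Hiro: Daria:2, Jamal:3, Nate:2, Priya:1, Quinn:1.
The largest is 3 (to Jamal), so the eccentricity of Hiro is 3.

3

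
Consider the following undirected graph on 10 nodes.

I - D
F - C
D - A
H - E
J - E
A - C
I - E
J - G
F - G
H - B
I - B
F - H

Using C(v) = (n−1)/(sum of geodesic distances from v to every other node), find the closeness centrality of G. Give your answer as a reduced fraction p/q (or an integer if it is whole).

Distances from G: A:3, B:3, C:2, D:4, E:2, F:1, H:2, I:3, J:1. Sum = 21.
n = 10, so closeness = 9/21 = 3/7.

3/7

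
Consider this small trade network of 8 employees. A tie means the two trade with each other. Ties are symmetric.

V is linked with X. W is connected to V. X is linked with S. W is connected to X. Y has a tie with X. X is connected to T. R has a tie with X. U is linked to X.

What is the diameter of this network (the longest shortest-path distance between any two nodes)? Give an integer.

2

Eccentricity of each node (its greatest distance to any other): R:2, S:2, T:2, U:2, V:2, W:2, X:1, Y:2.
The maximum eccentricity is 2, realized for instance by the pair T–U via T – X – U. So the diameter is 2.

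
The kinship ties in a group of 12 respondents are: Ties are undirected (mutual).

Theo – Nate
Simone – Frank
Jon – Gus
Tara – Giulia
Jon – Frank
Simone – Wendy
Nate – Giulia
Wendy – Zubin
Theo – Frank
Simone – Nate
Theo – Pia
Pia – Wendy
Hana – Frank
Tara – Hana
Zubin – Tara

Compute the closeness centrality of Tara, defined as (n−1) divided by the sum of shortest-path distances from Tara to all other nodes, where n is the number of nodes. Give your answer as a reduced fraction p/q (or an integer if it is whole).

Distances from Tara: Frank:2, Giulia:1, Gus:4, Hana:1, Jon:3, Nate:2, Pia:3, Simone:3, Theo:3, Wendy:2, Zubin:1. Sum = 25.
n = 12, so closeness = 11/25.

11/25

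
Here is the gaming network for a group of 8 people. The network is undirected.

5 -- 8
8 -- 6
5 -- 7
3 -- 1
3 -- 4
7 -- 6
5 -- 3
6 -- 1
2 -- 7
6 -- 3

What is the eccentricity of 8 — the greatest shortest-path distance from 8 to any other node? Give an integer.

Distances from 8: 1:2, 2:3, 3:2, 4:3, 5:1, 6:1, 7:2.
The largest is 3 (to 2 and 4), so the eccentricity of 8 is 3.

3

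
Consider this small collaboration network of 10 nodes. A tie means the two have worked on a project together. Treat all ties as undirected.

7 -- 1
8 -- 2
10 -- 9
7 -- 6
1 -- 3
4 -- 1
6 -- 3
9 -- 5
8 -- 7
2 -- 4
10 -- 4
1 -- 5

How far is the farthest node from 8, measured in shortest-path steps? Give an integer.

Distances from 8: 1:2, 2:1, 3:3, 4:2, 5:3, 6:2, 7:1, 9:4, 10:3.
The largest is 4 (to 9), so the eccentricity of 8 is 4.

4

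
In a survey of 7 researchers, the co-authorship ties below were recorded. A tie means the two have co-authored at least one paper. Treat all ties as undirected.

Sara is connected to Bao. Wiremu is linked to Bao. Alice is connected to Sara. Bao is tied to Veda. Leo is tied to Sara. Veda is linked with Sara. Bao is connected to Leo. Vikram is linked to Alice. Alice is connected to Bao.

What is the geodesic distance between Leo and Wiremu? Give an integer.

2

One shortest route is Leo – Bao – Wiremu, which uses 2 edges, and Leo and Wiremu are not directly tied, so nothing shorter exists. So d(Leo,Wiremu) = 2.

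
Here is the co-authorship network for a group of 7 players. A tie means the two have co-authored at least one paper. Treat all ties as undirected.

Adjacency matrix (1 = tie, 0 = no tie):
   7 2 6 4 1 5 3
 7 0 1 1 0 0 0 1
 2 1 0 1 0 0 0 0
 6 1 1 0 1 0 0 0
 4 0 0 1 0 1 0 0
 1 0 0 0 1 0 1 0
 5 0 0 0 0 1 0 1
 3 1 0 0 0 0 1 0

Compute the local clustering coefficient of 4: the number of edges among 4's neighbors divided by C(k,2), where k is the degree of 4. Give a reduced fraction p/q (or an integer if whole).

0

4's neighbors: 1 and 6 (k = 2).
Possible neighbor pairs: C(2,2) = 1. Edges among them: none → e = 0.
Clustering(4) = 0/1.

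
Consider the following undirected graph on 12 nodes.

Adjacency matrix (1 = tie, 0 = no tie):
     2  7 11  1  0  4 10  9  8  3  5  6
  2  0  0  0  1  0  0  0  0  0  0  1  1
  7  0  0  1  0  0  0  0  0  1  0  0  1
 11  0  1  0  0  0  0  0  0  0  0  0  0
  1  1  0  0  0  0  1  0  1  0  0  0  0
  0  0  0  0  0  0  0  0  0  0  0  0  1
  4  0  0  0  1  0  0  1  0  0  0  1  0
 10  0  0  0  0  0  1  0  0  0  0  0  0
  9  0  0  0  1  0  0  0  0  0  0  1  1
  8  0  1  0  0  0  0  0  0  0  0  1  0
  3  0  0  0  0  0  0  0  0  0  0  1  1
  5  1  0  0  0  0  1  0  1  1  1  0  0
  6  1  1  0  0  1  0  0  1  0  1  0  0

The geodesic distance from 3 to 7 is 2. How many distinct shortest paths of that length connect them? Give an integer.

The shortest distance is 2, and the only length-2 path is 3–6–7. So there is exactly 1 shortest path.

1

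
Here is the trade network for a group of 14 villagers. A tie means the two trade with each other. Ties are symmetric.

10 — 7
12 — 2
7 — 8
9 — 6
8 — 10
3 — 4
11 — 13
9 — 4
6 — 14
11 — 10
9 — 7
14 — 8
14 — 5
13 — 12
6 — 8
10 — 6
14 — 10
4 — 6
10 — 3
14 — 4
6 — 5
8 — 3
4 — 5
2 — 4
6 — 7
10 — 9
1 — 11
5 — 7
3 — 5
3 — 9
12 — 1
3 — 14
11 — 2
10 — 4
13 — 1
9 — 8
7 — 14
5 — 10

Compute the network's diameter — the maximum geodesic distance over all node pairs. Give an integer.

Eccentricity of each node (its greatest distance to any other): 1:3, 2:3, 3:3, 4:3, 5:3, 6:3, 7:4, 8:4, 9:3, 10:3, 11:2, 12:4, 13:3, 14:3.
The maximum eccentricity is 4, realized for instance by the pair 12–7 via 12 – 2 – 4 – 14 – 7. So the diameter is 4.

4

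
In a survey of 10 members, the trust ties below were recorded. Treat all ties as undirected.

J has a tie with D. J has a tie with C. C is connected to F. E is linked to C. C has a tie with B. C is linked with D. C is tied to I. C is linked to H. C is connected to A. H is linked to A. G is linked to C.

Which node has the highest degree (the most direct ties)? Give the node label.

Degrees — A:2, B:1, C:9, D:2, E:1, F:1, G:1, H:2, I:1, J:2.
The maximum is 9, attained only by C.

C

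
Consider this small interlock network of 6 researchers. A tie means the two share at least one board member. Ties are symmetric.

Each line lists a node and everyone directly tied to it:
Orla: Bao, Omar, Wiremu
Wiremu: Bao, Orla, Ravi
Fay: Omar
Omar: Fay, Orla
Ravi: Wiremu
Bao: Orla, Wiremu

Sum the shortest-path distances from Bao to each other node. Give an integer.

9

Distances from Bao: Fay:3, Omar:2, Orla:1, Ravi:2, Wiremu:1.
Sum = 3 + 2 + 1 + 2 + 1 = 9.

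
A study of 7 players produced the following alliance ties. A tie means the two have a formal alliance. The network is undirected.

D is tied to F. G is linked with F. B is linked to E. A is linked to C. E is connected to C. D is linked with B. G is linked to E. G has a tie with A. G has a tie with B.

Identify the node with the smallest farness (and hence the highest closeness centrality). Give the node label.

Farness (sum of distances to all others) for each node — A:11, B:9, C:12, D:12, E:9, F:11, G:8.
The smallest farness is 8, for G, so G has the highest closeness.

G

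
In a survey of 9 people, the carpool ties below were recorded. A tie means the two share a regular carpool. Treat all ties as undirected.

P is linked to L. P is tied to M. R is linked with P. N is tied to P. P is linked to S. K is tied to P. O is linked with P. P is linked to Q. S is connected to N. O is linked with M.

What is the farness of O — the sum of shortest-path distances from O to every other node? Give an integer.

14

Distances from O: K:2, L:2, M:1, N:2, P:1, Q:2, R:2, S:2.
Sum = 2 + 2 + 1 + 2 + 1 + 2 + 2 + 2 = 14.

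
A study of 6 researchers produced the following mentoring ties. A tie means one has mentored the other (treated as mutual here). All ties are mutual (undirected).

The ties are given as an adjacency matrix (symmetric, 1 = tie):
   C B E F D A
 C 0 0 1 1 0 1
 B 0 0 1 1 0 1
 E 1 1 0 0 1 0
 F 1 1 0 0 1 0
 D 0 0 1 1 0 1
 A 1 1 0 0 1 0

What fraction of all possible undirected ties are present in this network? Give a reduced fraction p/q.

3/5

There are 9 edges and 6 nodes, so the maximum possible is C(6,2) = 15.
Density = 9/15 = 3/5.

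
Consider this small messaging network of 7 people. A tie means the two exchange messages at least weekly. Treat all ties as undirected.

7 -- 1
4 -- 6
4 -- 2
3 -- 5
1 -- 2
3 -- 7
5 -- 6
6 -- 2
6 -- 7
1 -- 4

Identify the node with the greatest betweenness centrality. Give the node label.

6

Unnormalized betweenness of each node: 1:5/3, 2:7/12, 3:3/4, 4:7/12, 5:7/6, 6:67/12, 7:11/3.
6 has the largest value, 67/12, making it the main broker — the node through which the most shortest paths run.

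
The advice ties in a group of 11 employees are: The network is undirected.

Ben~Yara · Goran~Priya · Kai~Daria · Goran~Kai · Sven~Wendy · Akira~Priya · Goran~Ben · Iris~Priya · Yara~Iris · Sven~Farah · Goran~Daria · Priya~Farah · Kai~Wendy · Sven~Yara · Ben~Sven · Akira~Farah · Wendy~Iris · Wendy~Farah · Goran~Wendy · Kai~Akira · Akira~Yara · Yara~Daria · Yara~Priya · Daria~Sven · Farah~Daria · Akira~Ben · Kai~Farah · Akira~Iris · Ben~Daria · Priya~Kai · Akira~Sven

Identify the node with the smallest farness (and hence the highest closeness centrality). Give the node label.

Akira

Farness (sum of distances to all others) for each node — Akira:13, Ben:15, Daria:14, Farah:14, Goran:15, Iris:16, Kai:14, Priya:14, Sven:14, Wendy:15, Yara:14.
The smallest farness is 13, for Akira, so Akira has the highest closeness.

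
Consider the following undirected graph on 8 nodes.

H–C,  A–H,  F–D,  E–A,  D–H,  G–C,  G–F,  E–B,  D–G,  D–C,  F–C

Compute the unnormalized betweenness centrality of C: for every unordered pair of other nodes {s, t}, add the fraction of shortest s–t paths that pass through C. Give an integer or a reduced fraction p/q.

4

Pairs whose geodesics pass through C — H–F: 1/2; H–G: 1/2; F–B: 1/2; F–A: 1/2; F–E: 1/2; G–B: 1/2; G–A: 1/2; G–E: 1/2.
All other pairs contribute 0.
Summing the contributions gives betweenness(C) = 4.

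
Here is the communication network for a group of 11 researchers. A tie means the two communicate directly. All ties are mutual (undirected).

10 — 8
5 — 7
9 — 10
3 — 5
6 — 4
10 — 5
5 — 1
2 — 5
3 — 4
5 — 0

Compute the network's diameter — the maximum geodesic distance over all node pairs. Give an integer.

5

Eccentricity of each node (its greatest distance to any other): 0:4, 1:4, 2:4, 3:3, 4:4, 5:3, 6:5, 7:4, 8:5, 9:5, 10:4.
The maximum eccentricity is 5, realized for instance by the pair 9–6 via 9 – 10 – 5 – 3 – 4 – 6. So the diameter is 5.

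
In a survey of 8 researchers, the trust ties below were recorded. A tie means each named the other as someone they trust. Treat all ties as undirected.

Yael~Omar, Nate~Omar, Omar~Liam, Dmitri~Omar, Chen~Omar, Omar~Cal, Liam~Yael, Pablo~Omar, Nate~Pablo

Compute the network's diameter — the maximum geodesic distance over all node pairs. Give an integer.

Eccentricity of each node (its greatest distance to any other): Cal:2, Chen:2, Dmitri:2, Liam:2, Nate:2, Omar:1, Pablo:2, Yael:2.
The maximum eccentricity is 2, realized for instance by the pair Chen–Dmitri via Chen – Omar – Dmitri. So the diameter is 2.

2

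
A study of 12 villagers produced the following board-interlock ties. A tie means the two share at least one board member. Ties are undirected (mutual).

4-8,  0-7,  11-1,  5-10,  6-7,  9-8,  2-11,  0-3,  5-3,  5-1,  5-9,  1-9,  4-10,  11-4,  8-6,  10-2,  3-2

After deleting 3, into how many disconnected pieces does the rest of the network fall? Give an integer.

1

3's neighbors (0, 2, and 5) remain reachable from one another through other ties, so the rest of the network stays in one piece.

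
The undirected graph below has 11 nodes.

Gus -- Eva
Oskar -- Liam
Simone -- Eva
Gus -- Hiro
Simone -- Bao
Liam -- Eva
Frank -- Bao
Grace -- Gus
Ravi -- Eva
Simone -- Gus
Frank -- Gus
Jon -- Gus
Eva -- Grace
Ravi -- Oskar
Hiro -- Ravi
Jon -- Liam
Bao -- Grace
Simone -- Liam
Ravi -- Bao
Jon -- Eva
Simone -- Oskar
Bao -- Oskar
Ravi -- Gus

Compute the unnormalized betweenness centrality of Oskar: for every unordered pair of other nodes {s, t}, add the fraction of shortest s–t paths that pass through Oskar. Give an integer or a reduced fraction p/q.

317/180

Pairs whose geodesics pass through Oskar — Bao–Jon: 1/9; Bao–Liam: 1/2; Simone–Ravi: 1/4; Frank–Liam: 1/5; Hiro–Liam: 1/5; Ravi–Liam: 1/2.
All other pairs contribute 0.
Summing the contributions gives betweenness(Oskar) = 317/180.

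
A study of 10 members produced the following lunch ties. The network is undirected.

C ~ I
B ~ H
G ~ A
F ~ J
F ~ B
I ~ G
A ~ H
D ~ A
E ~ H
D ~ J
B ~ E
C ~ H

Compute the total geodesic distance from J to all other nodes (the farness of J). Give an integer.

Distances from J: A:2, B:2, C:4, D:1, E:3, F:1, G:3, H:3, I:4.
Sum = 2 + 2 + 4 + 1 + 3 + 1 + 3 + 3 + 4 = 23.

23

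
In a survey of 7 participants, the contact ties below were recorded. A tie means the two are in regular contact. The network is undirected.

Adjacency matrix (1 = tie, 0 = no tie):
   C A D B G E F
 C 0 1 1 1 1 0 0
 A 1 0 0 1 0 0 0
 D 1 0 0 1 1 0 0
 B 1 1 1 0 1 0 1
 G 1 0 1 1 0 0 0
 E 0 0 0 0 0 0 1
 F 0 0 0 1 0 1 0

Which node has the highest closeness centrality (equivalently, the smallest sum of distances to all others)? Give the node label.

Farness (sum of distances to all others) for each node — A:11, B:7, C:9, D:10, E:15, F:10, G:10.
The smallest farness is 7, for B, so B has the highest closeness.

B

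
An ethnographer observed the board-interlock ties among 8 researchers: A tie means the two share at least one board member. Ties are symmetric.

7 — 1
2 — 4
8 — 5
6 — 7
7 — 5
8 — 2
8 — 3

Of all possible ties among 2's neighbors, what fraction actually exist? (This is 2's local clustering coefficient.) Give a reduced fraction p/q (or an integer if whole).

0

2's neighbors: 4 and 8 (k = 2).
Possible neighbor pairs: C(2,2) = 1. Edges among them: none → e = 0.
Clustering(2) = 0/1.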